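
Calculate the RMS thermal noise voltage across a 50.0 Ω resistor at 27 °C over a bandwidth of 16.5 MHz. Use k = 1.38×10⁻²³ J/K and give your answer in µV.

3.70 µV

T = 27 °C + 273.15 = 300.15 K
V_n = √(4kTRB)
4kTRB = 4 × 1.38×10⁻²³ × 300.15 × 5.00×10¹ × 1.65×10⁷ = 1.37×10⁻¹¹ V²
V_n = √(1.37×10⁻¹¹) = 3.70×10⁻⁶ V = 3.70 µV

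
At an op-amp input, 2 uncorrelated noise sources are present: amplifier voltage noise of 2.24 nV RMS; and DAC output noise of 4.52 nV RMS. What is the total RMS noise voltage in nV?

Uncorrelated sources add in power (mean-square): V_tot = √(ΣV_i²)
V_tot = √[(2.24×10⁻⁹)² + (4.52×10⁻⁹)²] = 5.04×10⁻⁹ V = 5.04 nV

5.04 nV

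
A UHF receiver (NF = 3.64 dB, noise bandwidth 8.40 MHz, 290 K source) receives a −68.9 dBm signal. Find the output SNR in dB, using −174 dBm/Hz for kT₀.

Noise floor: N = −174 + 10 log₁₀(B) + NF
10 log₁₀(8.40×10⁶) = 69.24 dB
N = −174 + 69.24 + 3.64 = −101.12 dBm
SNR = P_sig − N = −68.9 − (−101.12) = 32.22 dB → 32.2 dB

32.2 dB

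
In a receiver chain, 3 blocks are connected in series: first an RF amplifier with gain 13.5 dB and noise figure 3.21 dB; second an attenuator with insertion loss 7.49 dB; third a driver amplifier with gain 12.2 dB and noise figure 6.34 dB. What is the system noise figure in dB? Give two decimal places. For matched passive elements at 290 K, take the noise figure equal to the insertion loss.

Convert to linear (a loss of L dB is a gain of −L dB): F_i = 10^(NF_i/10), G_i = 10^(G_i,dB/10)
  Stage 1: F_1 = 10^(3.21/10) = 2.094, G_1 = 10^(13.5/10) = 22.39
  Stage 2: F_2 = 10^(7.49/10) = 5.610, G_2 = 10^(−7.49/10) = 0.1782
  Stage 3: F_3 = 10^(6.34/10) = 4.305, G_3 = 10^(12.2/10) = 16.60
Friis cascade:
  F = 2.094 + (5.610 − 1)/22.39 + (4.305 − 1)/3.990 = 3.128
NF = 10 log₁₀(3.128) = 4.95 dB

4.95 dB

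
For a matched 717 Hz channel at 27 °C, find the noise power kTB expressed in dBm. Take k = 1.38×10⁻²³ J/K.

−145.3 dBm

T = 27 °C + 273.15 = 300.15 K
P_n = kTB = 1.38×10⁻²³ × 300.15 × 7.17×10² = 2.97×10⁻¹⁸ W
In dBm: 10 log₁₀(2.97×10⁻¹⁸ / 10⁻³) = −145.3 dBm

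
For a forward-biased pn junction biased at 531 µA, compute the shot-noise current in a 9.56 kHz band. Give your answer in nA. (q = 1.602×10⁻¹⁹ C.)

1.28 nA

I_n = √(2qI·B)
2qI·B = 2 × 1.602×10⁻¹⁹ × 5.31×10⁻⁴ × 9.56×10³ = 1.63×10⁻¹⁸ A²
I_n = √(1.63×10⁻¹⁸) = 1.28×10⁻⁹ A = 1.28 nA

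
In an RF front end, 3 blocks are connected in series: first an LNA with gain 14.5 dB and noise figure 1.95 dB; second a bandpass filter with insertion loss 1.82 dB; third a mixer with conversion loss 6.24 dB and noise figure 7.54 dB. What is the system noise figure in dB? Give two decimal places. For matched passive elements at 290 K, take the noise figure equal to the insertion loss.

2.64 dB

Convert to linear (a loss of L dB is a gain of −L dB): F_i = 10^(NF_i/10), G_i = 10^(G_i,dB/10)
  Stage 1: F_1 = 10^(1.95/10) = 1.567, G_1 = 10^(14.5/10) = 28.18
  Stage 2: F_2 = 10^(1.82/10) = 1.521, G_2 = 10^(−1.82/10) = 0.6577
  Stage 3: F_3 = 10^(7.54/10) = 5.675, G_3 = 10^(−6.24/10) = 0.2377
Friis cascade:
  F = 1.567 + (1.521 − 1)/28.18 + (5.675 − 1)/18.54 = 1.837
NF = 10 log₁₀(1.837) = 2.64 dB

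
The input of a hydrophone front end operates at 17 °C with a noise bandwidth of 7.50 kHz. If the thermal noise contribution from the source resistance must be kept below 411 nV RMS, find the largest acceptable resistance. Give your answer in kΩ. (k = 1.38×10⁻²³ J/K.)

T = 17 °C + 273.15 = 290.15 K
Johnson–Nyquist: V_n = √(4kTRB) ⇒ R = V_n² / (4kTB)
4kTB = 4 × 1.38×10⁻²³ × 290.15 × 7.50×10³ = 1.20×10⁻¹⁶
R = (4.11×10⁻⁷)² / 1.20×10⁻¹⁶ = 1.41×10³ Ω = 1.41 kΩ

1.41 kΩ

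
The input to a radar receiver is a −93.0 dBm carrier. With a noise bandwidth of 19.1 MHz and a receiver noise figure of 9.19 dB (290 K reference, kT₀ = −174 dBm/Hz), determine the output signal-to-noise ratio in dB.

Noise floor: N = −174 + 10 log₁₀(B) + NF
10 log₁₀(1.91×10⁷) = 72.81 dB
N = −174 + 72.81 + 9.19 = −92.00 dBm
SNR = P_sig − N = −93.0 − (−92.00) = −1.00 dB → −1.0 dB

−1.0 dB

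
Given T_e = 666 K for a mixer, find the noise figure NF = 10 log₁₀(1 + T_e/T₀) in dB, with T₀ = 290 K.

F = 1 + T_e/T₀ = 1 + 666/290 = 3.29655
NF = 10 log₁₀(3.29655) = 5.18 dB

5.18 dB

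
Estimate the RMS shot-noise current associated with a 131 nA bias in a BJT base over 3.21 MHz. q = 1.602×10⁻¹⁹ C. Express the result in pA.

367 pA

I_n = √(2qI·B)
2qI·B = 2 × 1.602×10⁻¹⁹ × 1.31×10⁻⁷ × 3.21×10⁶ = 1.35×10⁻¹⁹ A²
I_n = √(1.35×10⁻¹⁹) = 3.67×10⁻¹⁰ A = 367 pA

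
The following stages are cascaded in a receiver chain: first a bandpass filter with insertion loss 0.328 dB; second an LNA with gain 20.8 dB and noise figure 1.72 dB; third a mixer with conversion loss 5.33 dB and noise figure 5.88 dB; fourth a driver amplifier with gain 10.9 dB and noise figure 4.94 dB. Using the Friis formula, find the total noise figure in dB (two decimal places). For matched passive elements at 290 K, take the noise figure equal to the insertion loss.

Convert to linear (a loss of L dB is a gain of −L dB): F_i = 10^(NF_i/10), G_i = 10^(G_i,dB/10)
  Stage 1: F_1 = 10^(0.328/10) = 1.078, G_1 = 10^(−0.328/10) = 0.9273
  Stage 2: F_2 = 10^(1.72/10) = 1.486, G_2 = 10^(20.8/10) = 120.2
  Stage 3: F_3 = 10^(5.88/10) = 3.873, G_3 = 10^(−5.33/10) = 0.2931
  Stage 4: F_4 = 10^(4.94/10) = 3.119, G_4 = 10^(10.9/10) = 12.30
Friis cascade:
  F = 1.078 + (1.486 − 1)/0.9273 + (3.873 − 1)/111.5 + (3.119 − 1)/32.67 = 1.693
NF = 10 log₁₀(1.693) = 2.29 dB

2.29 dB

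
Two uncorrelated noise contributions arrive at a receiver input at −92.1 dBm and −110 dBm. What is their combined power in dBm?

Convert to linear, add, convert back:
P₁ = 6.17×10⁻¹³ W, P₂ = 1.00×10⁻¹⁴ W
P_tot = 6.27×10⁻¹³ W → 10 log₁₀(P_tot / 10⁻³) = −92.0 dBm

−92.0 dBm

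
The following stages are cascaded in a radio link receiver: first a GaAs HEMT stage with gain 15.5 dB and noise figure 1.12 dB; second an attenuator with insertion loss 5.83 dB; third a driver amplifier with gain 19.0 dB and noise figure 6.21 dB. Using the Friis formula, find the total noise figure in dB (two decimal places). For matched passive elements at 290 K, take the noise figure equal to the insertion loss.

2.35 dB

Convert to linear (a loss of L dB is a gain of −L dB): F_i = 10^(NF_i/10), G_i = 10^(G_i,dB/10)
  Stage 1: F_1 = 10^(1.12/10) = 1.294, G_1 = 10^(15.5/10) = 35.48
  Stage 2: F_2 = 10^(5.83/10) = 3.828, G_2 = 10^(−5.83/10) = 0.2612
  Stage 3: F_3 = 10^(6.21/10) = 4.178, G_3 = 10^(19.0/10) = 79.43
Friis cascade:
  F = 1.294 + (3.828 − 1)/35.48 + (4.178 − 1)/9.268 = 1.717
NF = 10 log₁₀(1.717) = 2.35 dB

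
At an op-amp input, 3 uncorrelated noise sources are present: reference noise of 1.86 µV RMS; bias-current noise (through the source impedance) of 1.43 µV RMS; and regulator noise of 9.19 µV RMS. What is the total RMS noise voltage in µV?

Uncorrelated sources add in power (mean-square): V_tot = √(ΣV_i²)
V_tot = √[(1.86×10⁻⁶)² + (1.43×10⁻⁶)² + (9.19×10⁻⁶)²] = 9.48×10⁻⁶ V = 9.48 µV

9.48 µV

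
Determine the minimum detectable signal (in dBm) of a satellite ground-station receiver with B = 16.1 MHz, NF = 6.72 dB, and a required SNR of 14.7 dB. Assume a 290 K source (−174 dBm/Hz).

−80.5 dBm

Sensitivity = −174 + 10 log₁₀(B) + NF + SNR_min
= −174 + 72.07 + 6.72 + 14.7
= −80.51 dBm → −80.5 dBm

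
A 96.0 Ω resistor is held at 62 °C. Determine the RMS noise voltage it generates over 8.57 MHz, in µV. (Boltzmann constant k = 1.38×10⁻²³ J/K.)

3.90 µV

T = 62 °C + 273.15 = 335.15 K
V_n = √(4kTRB)
4kTRB = 4 × 1.38×10⁻²³ × 335.15 × 9.60×10¹ × 8.57×10⁶ = 1.52×10⁻¹¹ V²
V_n = √(1.52×10⁻¹¹) = 3.90×10⁻⁶ V = 3.90 µV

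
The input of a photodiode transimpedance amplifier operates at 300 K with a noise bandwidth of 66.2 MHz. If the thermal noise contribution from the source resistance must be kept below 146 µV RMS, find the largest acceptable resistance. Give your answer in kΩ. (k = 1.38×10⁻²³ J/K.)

19.4 kΩ

Johnson–Nyquist: V_n = √(4kTRB) ⇒ R = V_n² / (4kTB)
4kTB = 4 × 1.38×10⁻²³ × 300 × 6.62×10⁷ = 1.10×10⁻¹²
R = (1.46×10⁻⁴)² / 1.10×10⁻¹² = 1.94×10⁴ Ω = 19.4 kΩ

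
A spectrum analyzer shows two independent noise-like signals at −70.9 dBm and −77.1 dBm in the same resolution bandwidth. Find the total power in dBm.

−70.0 dBm

Convert to linear, add, convert back:
P₁ = 8.13×10⁻¹¹ W, P₂ = 1.95×10⁻¹¹ W
P_tot = 1.01×10⁻¹⁰ W → 10 log₁₀(P_tot / 10⁻³) = −70.0 dBm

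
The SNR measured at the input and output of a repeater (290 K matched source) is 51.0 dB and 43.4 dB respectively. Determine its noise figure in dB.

7.6 dB

NF (dB) = SNR_in(dB) − SNR_out(dB) when the source is at T₀
NF = 51.0 − 43.4 = 7.6 dB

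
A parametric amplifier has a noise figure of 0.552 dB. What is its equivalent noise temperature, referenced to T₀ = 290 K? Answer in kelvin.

F = 10^(0.552/10) = 1.13553
T_e = (F − 1)·T₀ = (1.13553 − 1) × 290 = 39.3 K

39.3 K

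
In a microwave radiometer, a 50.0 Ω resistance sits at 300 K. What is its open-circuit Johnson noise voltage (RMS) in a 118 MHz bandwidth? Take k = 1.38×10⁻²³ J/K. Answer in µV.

V_n = √(4kTRB)
4kTRB = 4 × 1.38×10⁻²³ × 300 × 5.00×10¹ × 1.18×10⁸ = 9.77×10⁻¹¹ V²
V_n = √(9.77×10⁻¹¹) = 9.88×10⁻⁶ V = 9.88 µV

9.88 µV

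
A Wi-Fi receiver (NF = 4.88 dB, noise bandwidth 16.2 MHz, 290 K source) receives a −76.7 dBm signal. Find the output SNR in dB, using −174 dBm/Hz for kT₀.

Noise floor: N = −174 + 10 log₁₀(B) + NF
10 log₁₀(1.62×10⁷) = 72.1 dB
N = −174 + 72.1 + 4.88 = −97.02 dBm
SNR = P_sig − N = −76.7 − (−97.02) = 20.32 dB → 20.3 dB

20.3 dB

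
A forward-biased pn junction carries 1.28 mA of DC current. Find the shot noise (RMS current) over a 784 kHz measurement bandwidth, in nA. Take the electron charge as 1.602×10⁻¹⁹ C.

I_n = √(2qI·B)
2qI·B = 2 × 1.602×10⁻¹⁹ × 1.28×10⁻³ × 7.84×10⁵ = 3.22×10⁻¹⁶ A²
I_n = √(3.22×10⁻¹⁶) = 1.79×10⁻⁸ A = 17.9 nA

17.9 nA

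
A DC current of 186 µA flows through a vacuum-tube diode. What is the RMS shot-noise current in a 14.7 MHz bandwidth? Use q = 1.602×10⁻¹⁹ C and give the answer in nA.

29.6 nA

I_n = √(2qI·B)
2qI·B = 2 × 1.602×10⁻¹⁹ × 1.86×10⁻⁴ × 1.47×10⁷ = 8.76×10⁻¹⁶ A²
I_n = √(8.76×10⁻¹⁶) = 2.96×10⁻⁸ A = 29.6 nA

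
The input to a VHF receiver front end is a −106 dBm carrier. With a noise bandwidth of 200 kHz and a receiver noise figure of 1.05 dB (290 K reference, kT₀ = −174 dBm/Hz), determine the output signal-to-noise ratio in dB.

13.9 dB

Noise floor: N = −174 + 10 log₁₀(B) + NF
10 log₁₀(2.00×10⁵) = 53.01 dB
N = −174 + 53.01 + 1.05 = −119.94 dBm
SNR = P_sig − N = −106 − (−119.94) = 13.94 dB → 13.9 dB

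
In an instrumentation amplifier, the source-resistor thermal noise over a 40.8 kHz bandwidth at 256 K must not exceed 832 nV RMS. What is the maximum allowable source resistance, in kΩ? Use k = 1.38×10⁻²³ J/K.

1.20 kΩ

Johnson–Nyquist: V_n = √(4kTRB) ⇒ R = V_n² / (4kTB)
4kTB = 4 × 1.38×10⁻²³ × 256 × 4.08×10⁴ = 5.77×10⁻¹⁶
R = (8.32×10⁻⁷)² / 5.77×10⁻¹⁶ = 1.20×10³ Ω = 1.20 kΩ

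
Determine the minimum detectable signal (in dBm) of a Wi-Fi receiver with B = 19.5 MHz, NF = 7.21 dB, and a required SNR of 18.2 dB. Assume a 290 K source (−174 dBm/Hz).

Sensitivity = −174 + 10 log₁₀(B) + NF + SNR_min
= −174 + 72.9 + 7.21 + 18.2
= −75.69 dBm → −75.7 dBm

−75.7 dBm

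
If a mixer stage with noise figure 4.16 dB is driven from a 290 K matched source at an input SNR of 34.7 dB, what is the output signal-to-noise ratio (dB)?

By definition F = SNR_in/SNR_out, so in dB: SNR_out = SNR_in − NF
SNR_out = 34.7 − 4.16 = 30.54 dB

30.54 dB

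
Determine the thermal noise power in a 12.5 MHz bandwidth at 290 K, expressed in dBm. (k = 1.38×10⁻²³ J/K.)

−103.0 dBm

P_n = kTB = 1.38×10⁻²³ × 290 × 1.25×10⁷ = 5.00×10⁻¹⁴ W
In dBm: 10 log₁₀(5.00×10⁻¹⁴ / 10⁻³) = −103.0 dBm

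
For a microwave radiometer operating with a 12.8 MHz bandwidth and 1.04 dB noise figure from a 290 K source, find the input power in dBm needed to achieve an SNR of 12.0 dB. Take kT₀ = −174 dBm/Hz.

Sensitivity = −174 + 10 log₁₀(B) + NF + SNR_min
= −174 + 71.07 + 1.04 + 12.0
= −89.89 dBm → −89.9 dBm

−89.9 dBm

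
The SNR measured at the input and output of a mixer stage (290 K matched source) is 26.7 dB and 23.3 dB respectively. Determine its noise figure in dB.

3.4 dB

NF (dB) = SNR_in(dB) − SNR_out(dB) when the source is at T₀
NF = 26.7 − 23.3 = 3.4 dB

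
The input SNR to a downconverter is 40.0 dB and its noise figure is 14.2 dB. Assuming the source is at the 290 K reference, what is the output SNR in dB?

By definition F = SNR_in/SNR_out, so in dB: SNR_out = SNR_in − NF
SNR_out = 40.0 − 14.2 = 25.8 dB

25.8 dB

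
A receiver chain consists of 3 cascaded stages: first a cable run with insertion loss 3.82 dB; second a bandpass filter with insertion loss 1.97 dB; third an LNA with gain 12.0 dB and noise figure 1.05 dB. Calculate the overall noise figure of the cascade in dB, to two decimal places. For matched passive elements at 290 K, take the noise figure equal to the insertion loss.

6.84 dB

Convert to linear (a loss of L dB is a gain of −L dB): F_i = 10^(NF_i/10), G_i = 10^(G_i,dB/10)
  Stage 1: F_1 = 10^(3.82/10) = 2.410, G_1 = 10^(−3.82/10) = 0.4150
  Stage 2: F_2 = 10^(1.97/10) = 1.574, G_2 = 10^(−1.97/10) = 0.6353
  Stage 3: F_3 = 10^(1.05/10) = 1.274, G_3 = 10^(12.0/10) = 15.85
Friis cascade:
  F = 2.410 + (1.574 − 1)/0.4150 + (1.274 − 1)/0.2636 = 4.831
NF = 10 log₁₀(4.831) = 6.84 dB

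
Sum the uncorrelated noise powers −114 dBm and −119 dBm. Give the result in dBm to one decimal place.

Convert to linear, add, convert back:
P₁ = 3.98×10⁻¹⁵ W, P₂ = 1.26×10⁻¹⁵ W
P_tot = 5.24×10⁻¹⁵ W → 10 log₁₀(P_tot / 10⁻³) = −112.8 dBm

−112.8 dBm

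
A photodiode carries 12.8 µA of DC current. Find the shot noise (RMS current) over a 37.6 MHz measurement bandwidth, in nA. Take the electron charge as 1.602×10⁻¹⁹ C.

I_n = √(2qI·B)
2qI·B = 2 × 1.602×10⁻¹⁹ × 1.28×10⁻⁵ × 3.76×10⁷ = 1.54×10⁻¹⁶ A²
I_n = √(1.54×10⁻¹⁶) = 1.24×10⁻⁸ A = 12.4 nA

12.4 nA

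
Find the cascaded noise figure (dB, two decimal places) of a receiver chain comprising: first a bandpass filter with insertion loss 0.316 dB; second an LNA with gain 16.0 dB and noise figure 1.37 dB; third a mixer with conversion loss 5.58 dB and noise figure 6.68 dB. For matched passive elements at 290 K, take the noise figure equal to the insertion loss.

1.97 dB

Convert to linear (a loss of L dB is a gain of −L dB): F_i = 10^(NF_i/10), G_i = 10^(G_i,dB/10)
  Stage 1: F_1 = 10^(0.316/10) = 1.075, G_1 = 10^(−0.316/10) = 0.9298
  Stage 2: F_2 = 10^(1.37/10) = 1.371, G_2 = 10^(16.0/10) = 39.81
  Stage 3: F_3 = 10^(6.68/10) = 4.656, G_3 = 10^(−5.58/10) = 0.2767
Friis cascade:
  F = 1.075 + (1.371 − 1)/0.9298 + (4.656 − 1)/37.02 = 1.573
NF = 10 log₁₀(1.573) = 1.97 dB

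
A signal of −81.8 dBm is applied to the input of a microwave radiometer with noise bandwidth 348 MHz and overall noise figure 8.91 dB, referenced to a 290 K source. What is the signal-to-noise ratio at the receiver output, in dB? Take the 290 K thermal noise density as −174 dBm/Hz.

−2.1 dB

Noise floor: N = −174 + 10 log₁₀(B) + NF
10 log₁₀(3.48×10⁸) = 85.42 dB
N = −174 + 85.42 + 8.91 = −79.67 dBm
SNR = P_sig − N = −81.8 − (−79.67) = −2.13 dB → −2.1 dB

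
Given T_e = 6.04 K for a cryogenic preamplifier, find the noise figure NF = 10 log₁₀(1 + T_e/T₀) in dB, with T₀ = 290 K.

F = 1 + T_e/T₀ = 1 + 6.04/290 = 1.02083
NF = 10 log₁₀(1.02083) = 0.090 dB

0.090 dB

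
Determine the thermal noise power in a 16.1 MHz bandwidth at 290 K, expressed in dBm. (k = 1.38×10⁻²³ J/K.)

−101.9 dBm

P_n = kTB = 1.38×10⁻²³ × 290 × 1.61×10⁷ = 6.44×10⁻¹⁴ W
In dBm: 10 log₁₀(6.44×10⁻¹⁴ / 10⁻³) = −101.9 dBm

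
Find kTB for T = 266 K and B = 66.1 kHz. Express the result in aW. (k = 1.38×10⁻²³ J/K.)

243 aW

P_n = kTB = 1.38×10⁻²³ × 266 × 6.61×10⁴ = 2.43×10⁻¹⁶ W = 243 aW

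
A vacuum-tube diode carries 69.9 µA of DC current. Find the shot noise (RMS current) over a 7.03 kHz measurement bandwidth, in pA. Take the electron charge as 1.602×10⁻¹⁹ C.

I_n = √(2qI·B)
2qI·B = 2 × 1.602×10⁻¹⁹ × 6.99×10⁻⁵ × 7.03×10³ = 1.57×10⁻¹⁹ A²
I_n = √(1.57×10⁻¹⁹) = 3.97×10⁻¹⁰ A = 397 pA

397 pA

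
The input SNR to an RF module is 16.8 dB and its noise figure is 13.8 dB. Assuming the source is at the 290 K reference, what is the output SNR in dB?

By definition F = SNR_in/SNR_out, so in dB: SNR_out = SNR_in − NF
SNR_out = 16.8 − 13.8 = 3.0 dB

3.0 dB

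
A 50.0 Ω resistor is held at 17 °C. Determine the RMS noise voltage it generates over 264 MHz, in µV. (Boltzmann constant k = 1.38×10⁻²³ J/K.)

T = 17 °C + 273.15 = 290.15 K
V_n = √(4kTRB)
4kTRB = 4 × 1.38×10⁻²³ × 290.15 × 5.00×10¹ × 2.64×10⁸ = 2.11×10⁻¹⁰ V²
V_n = √(2.11×10⁻¹⁰) = 1.45×10⁻⁵ V = 14.5 µV

14.5 µV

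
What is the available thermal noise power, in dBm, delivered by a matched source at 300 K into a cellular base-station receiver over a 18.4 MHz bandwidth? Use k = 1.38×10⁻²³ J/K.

−101.2 dBm

P_n = kTB = 1.38×10⁻²³ × 300 × 1.84×10⁷ = 7.62×10⁻¹⁴ W
In dBm: 10 log₁₀(7.62×10⁻¹⁴ / 10⁻³) = −101.2 dBm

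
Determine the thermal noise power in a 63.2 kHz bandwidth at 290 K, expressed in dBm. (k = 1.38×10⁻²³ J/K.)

P_n = kTB = 1.38×10⁻²³ × 290 × 6.32×10⁴ = 2.53×10⁻¹⁶ W
In dBm: 10 log₁₀(2.53×10⁻¹⁶ / 10⁻³) = −126.0 dBm

−126.0 dBm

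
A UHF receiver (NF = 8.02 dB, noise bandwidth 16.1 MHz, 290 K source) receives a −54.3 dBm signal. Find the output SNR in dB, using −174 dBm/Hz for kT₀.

39.6 dB

Noise floor: N = −174 + 10 log₁₀(B) + NF
10 log₁₀(1.61×10⁷) = 72.07 dB
N = −174 + 72.07 + 8.02 = −93.91 dBm
SNR = P_sig − N = −54.3 − (−93.91) = 39.61 dB → 39.6 dB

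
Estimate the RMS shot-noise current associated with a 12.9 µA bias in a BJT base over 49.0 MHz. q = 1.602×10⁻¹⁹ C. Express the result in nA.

14.2 nA

I_n = √(2qI·B)
2qI·B = 2 × 1.602×10⁻¹⁹ × 1.29×10⁻⁵ × 4.90×10⁷ = 2.03×10⁻¹⁶ A²
I_n = √(2.03×10⁻¹⁶) = 1.42×10⁻⁸ A = 14.2 nA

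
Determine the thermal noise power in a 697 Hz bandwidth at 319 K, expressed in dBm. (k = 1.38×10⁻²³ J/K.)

−145.1 dBm

P_n = kTB = 1.38×10⁻²³ × 319 × 6.97×10² = 3.07×10⁻¹⁸ W
In dBm: 10 log₁₀(3.07×10⁻¹⁸ / 10⁻³) = −145.1 dBm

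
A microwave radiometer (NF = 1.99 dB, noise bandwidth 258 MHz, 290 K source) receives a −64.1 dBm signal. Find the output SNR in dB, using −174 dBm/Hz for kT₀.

23.8 dB

Noise floor: N = −174 + 10 log₁₀(B) + NF
10 log₁₀(2.58×10⁸) = 84.12 dB
N = −174 + 84.12 + 1.99 = −87.89 dBm
SNR = P_sig − N = −64.1 − (−87.89) = 23.79 dB → 23.8 dB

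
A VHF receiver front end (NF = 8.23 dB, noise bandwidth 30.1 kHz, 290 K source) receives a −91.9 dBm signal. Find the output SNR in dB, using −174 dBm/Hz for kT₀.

29.1 dB

Noise floor: N = −174 + 10 log₁₀(B) + NF
10 log₁₀(3.01×10⁴) = 44.79 dB
N = −174 + 44.79 + 8.23 = −120.98 dBm
SNR = P_sig − N = −91.9 − (−120.98) = 29.08 dB → 29.1 dB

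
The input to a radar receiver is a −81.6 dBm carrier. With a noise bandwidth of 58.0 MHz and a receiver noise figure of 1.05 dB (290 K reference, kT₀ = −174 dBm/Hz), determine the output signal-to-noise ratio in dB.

Noise floor: N = −174 + 10 log₁₀(B) + NF
10 log₁₀(5.80×10⁷) = 77.63 dB
N = −174 + 77.63 + 1.05 = −95.32 dBm
SNR = P_sig − N = −81.6 − (−95.32) = 13.72 dB → 13.7 dB

13.7 dB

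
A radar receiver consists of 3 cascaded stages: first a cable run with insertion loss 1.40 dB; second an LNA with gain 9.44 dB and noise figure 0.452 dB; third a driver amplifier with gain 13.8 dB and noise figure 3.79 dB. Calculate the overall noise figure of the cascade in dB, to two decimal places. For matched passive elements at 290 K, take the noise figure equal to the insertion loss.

2.43 dB

Convert to linear (a loss of L dB is a gain of −L dB): F_i = 10^(NF_i/10), G_i = 10^(G_i,dB/10)
  Stage 1: F_1 = 10^(1.40/10) = 1.380, G_1 = 10^(−1.40/10) = 0.7244
  Stage 2: F_2 = 10^(0.452/10) = 1.110, G_2 = 10^(9.44/10) = 8.790
  Stage 3: F_3 = 10^(3.79/10) = 2.393, G_3 = 10^(13.8/10) = 23.99
Friis cascade:
  F = 1.380 + (1.110 − 1)/0.7244 + (2.393 − 1)/6.368 = 1.751
NF = 10 log₁₀(1.751) = 2.43 dB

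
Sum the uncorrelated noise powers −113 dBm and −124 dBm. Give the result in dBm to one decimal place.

−112.7 dBm

Convert to linear, add, convert back:
P₁ = 5.01×10⁻¹⁵ W, P₂ = 3.98×10⁻¹⁶ W
P_tot = 5.41×10⁻¹⁵ W → 10 log₁₀(P_tot / 10⁻³) = −112.7 dBm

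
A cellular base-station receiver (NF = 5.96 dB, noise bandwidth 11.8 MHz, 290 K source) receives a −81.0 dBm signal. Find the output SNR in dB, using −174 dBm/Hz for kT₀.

16.3 dB

Noise floor: N = −174 + 10 log₁₀(B) + NF
10 log₁₀(1.18×10⁷) = 70.72 dB
N = −174 + 70.72 + 5.96 = −97.32 dBm
SNR = P_sig − N = −81.0 − (−97.32) = 16.32 dB → 16.3 dB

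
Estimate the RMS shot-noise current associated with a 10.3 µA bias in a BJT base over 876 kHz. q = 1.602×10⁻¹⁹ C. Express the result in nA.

1.70 nA

I_n = √(2qI·B)
2qI·B = 2 × 1.602×10⁻¹⁹ × 1.03×10⁻⁵ × 8.76×10⁵ = 2.89×10⁻¹⁸ A²
I_n = √(2.89×10⁻¹⁸) = 1.70×10⁻⁹ A = 1.70 nA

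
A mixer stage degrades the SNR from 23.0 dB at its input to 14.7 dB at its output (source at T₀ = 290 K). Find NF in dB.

NF (dB) = SNR_in(dB) − SNR_out(dB) when the source is at T₀
NF = 23.0 − 14.7 = 8.3 dB

8.3 dB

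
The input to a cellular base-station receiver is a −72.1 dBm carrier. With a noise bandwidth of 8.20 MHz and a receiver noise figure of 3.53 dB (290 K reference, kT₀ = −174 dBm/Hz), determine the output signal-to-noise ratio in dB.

Noise floor: N = −174 + 10 log₁₀(B) + NF
10 log₁₀(8.20×10⁶) = 69.14 dB
N = −174 + 69.14 + 3.53 = −101.33 dBm
SNR = P_sig − N = −72.1 − (−101.33) = 29.23 dB → 29.2 dB

29.2 dB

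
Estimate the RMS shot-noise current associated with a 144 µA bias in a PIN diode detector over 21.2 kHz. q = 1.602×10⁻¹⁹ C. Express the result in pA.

I_n = √(2qI·B)
2qI·B = 2 × 1.602×10⁻¹⁹ × 1.44×10⁻⁴ × 2.12×10⁴ = 9.78×10⁻¹⁹ A²
I_n = √(9.78×10⁻¹⁹) = 9.89×10⁻¹⁰ A = 989 pA

989 pA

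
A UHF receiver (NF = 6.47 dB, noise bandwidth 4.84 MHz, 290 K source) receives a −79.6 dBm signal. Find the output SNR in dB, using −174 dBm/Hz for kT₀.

21.1 dB

Noise floor: N = −174 + 10 log₁₀(B) + NF
10 log₁₀(4.84×10⁶) = 66.85 dB
N = −174 + 66.85 + 6.47 = −100.68 dBm
SNR = P_sig − N = −79.6 − (−100.68) = 21.08 dB → 21.1 dB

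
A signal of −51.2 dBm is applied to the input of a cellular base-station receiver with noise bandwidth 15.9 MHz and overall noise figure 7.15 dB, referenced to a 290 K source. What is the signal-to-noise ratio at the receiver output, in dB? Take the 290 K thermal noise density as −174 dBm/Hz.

43.6 dB

Noise floor: N = −174 + 10 log₁₀(B) + NF
10 log₁₀(1.59×10⁷) = 72.01 dB
N = −174 + 72.01 + 7.15 = −94.84 dBm
SNR = P_sig − N = −51.2 − (−94.84) = 43.64 dB → 43.6 dB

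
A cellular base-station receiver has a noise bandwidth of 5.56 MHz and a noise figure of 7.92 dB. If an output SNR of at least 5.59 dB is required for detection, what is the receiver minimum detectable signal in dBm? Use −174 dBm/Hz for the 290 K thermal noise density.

Sensitivity = −174 + 10 log₁₀(B) + NF + SNR_min
= −174 + 67.45 + 7.92 + 5.59
= −93.04 dBm → −93.0 dBm

−93.0 dBm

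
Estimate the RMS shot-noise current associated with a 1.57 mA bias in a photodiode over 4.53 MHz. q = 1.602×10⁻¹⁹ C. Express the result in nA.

I_n = √(2qI·B)
2qI·B = 2 × 1.602×10⁻¹⁹ × 1.57×10⁻³ × 4.53×10⁶ = 2.28×10⁻¹⁵ A²
I_n = √(2.28×10⁻¹⁵) = 4.77×10⁻⁸ A = 47.7 nA

47.7 nA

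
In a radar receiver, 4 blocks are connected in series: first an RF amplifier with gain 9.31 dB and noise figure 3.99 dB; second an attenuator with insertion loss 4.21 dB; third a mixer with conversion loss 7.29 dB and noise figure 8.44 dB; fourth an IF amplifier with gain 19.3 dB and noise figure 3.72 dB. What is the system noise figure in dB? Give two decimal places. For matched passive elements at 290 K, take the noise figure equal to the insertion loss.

Convert to linear (a loss of L dB is a gain of −L dB): F_i = 10^(NF_i/10), G_i = 10^(G_i,dB/10)
  Stage 1: F_1 = 10^(3.99/10) = 2.506, G_1 = 10^(9.31/10) = 8.531
  Stage 2: F_2 = 10^(4.21/10) = 2.636, G_2 = 10^(−4.21/10) = 0.3793
  Stage 3: F_3 = 10^(8.44/10) = 6.982, G_3 = 10^(−7.29/10) = 0.1866
  Stage 4: F_4 = 10^(3.72/10) = 2.355, G_4 = 10^(19.3/10) = 85.11
Friis cascade:
  F = 2.506 + (2.636 − 1)/8.531 + (6.982 − 1)/3.236 + (2.355 − 1)/0.6039 = 6.790
NF = 10 log₁₀(6.790) = 8.32 dB

8.32 dB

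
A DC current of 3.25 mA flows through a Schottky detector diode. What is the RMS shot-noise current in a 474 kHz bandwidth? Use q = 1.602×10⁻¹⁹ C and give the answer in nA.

I_n = √(2qI·B)
2qI·B = 2 × 1.602×10⁻¹⁹ × 3.25×10⁻³ × 4.74×10⁵ = 4.94×10⁻¹⁶ A²
I_n = √(4.94×10⁻¹⁶) = 2.22×10⁻⁸ A = 22.2 nA

22.2 nA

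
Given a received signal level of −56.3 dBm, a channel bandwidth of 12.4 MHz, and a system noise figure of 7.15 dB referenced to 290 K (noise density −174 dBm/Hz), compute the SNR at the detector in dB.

39.6 dB

Noise floor: N = −174 + 10 log₁₀(B) + NF
10 log₁₀(1.24×10⁷) = 70.93 dB
N = −174 + 70.93 + 7.15 = −95.92 dBm
SNR = P_sig − N = −56.3 − (−95.92) = 39.62 dB → 39.6 dB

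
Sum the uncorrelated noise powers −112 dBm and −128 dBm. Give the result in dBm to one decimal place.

Convert to linear, add, convert back:
P₁ = 6.31×10⁻¹⁵ W, P₂ = 1.58×10⁻¹⁶ W
P_tot = 6.47×10⁻¹⁵ W → 10 log₁₀(P_tot / 10⁻³) = −111.9 dBm

−111.9 dBm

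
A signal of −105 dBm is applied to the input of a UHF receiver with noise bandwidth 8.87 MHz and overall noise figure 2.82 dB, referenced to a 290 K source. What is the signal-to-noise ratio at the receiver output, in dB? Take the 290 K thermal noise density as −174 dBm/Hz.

Noise floor: N = −174 + 10 log₁₀(B) + NF
10 log₁₀(8.87×10⁶) = 69.48 dB
N = −174 + 69.48 + 2.82 = −101.70 dBm
SNR = P_sig − N = −105 − (−101.70) = −3.30 dB → −3.3 dB

−3.3 dB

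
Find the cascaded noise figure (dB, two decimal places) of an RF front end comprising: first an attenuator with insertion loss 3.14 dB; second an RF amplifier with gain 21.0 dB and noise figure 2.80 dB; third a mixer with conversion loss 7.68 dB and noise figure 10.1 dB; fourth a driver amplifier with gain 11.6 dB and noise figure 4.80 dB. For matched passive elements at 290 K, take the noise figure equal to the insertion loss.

Convert to linear (a loss of L dB is a gain of −L dB): F_i = 10^(NF_i/10), G_i = 10^(G_i,dB/10)
  Stage 1: F_1 = 10^(3.14/10) = 2.061, G_1 = 10^(−3.14/10) = 0.4853
  Stage 2: F_2 = 10^(2.80/10) = 1.905, G_2 = 10^(21.0/10) = 125.9
  Stage 3: F_3 = 10^(10.1/10) = 10.23, G_3 = 10^(−7.68/10) = 0.1706
  Stage 4: F_4 = 10^(4.80/10) = 3.020, G_4 = 10^(11.6/10) = 14.45
Friis cascade:
  F = 2.061 + (1.905 − 1)/0.4853 + (10.23 − 1)/61.09 + (3.020 − 1)/10.42 = 4.271
NF = 10 log₁₀(4.271) = 6.31 dB

6.31 dB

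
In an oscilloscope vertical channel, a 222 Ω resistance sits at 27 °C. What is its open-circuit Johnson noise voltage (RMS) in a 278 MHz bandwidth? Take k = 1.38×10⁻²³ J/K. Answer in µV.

32.0 µV

T = 27 °C + 273.15 = 300.15 K
V_n = √(4kTRB)
4kTRB = 4 × 1.38×10⁻²³ × 300.15 × 2.22×10² × 2.78×10⁸ = 1.02×10⁻⁹ V²
V_n = √(1.02×10⁻⁹) = 3.20×10⁻⁵ V = 32.0 µV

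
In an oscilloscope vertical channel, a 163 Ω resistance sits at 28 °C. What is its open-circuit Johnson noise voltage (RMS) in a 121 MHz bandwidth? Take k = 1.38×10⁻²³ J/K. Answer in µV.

T = 28 °C + 273.15 = 301.15 K
V_n = √(4kTRB)
4kTRB = 4 × 1.38×10⁻²³ × 301.15 × 1.63×10² × 1.21×10⁸ = 3.28×10⁻¹⁰ V²
V_n = √(3.28×10⁻¹⁰) = 1.81×10⁻⁵ V = 18.1 µV

18.1 µV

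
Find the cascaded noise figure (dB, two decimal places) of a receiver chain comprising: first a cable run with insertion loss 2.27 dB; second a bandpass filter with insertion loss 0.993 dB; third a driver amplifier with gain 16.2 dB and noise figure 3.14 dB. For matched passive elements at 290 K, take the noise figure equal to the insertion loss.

Convert to linear (a loss of L dB is a gain of −L dB): F_i = 10^(NF_i/10), G_i = 10^(G_i,dB/10)
  Stage 1: F_1 = 10^(2.27/10) = 1.687, G_1 = 10^(−2.27/10) = 0.5929
  Stage 2: F_2 = 10^(0.993/10) = 1.257, G_2 = 10^(−0.993/10) = 0.7956
  Stage 3: F_3 = 10^(3.14/10) = 2.061, G_3 = 10^(16.2/10) = 41.69
Friis cascade:
  F = 1.687 + (1.257 − 1)/0.5929 + (2.061 − 1)/0.4717 = 4.368
NF = 10 log₁₀(4.368) = 6.40 dB

6.40 dB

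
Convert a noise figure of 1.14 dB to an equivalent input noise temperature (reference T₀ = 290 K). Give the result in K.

87.0 K

F = 10^(1.14/10) = 1.30017
T_e = (F − 1)·T₀ = (1.30017 − 1) × 290 = 87.0 K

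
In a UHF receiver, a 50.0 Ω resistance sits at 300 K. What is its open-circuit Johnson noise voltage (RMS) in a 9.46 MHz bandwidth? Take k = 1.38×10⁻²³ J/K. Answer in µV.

V_n = √(4kTRB)
4kTRB = 4 × 1.38×10⁻²³ × 300 × 5.00×10¹ × 9.46×10⁶ = 7.83×10⁻¹² V²
V_n = √(7.83×10⁻¹²) = 2.80×10⁻⁶ V = 2.80 µV

2.80 µV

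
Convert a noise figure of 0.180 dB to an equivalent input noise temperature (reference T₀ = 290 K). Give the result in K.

12.3 K

F = 10^(0.180/10) = 1.04232
T_e = (F − 1)·T₀ = (1.04232 − 1) × 290 = 12.3 K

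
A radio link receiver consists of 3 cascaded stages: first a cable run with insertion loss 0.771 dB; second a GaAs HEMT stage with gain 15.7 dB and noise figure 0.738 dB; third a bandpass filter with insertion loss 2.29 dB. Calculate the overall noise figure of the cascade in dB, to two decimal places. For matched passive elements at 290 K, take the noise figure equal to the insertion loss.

1.58 dB

Convert to linear (a loss of L dB is a gain of −L dB): F_i = 10^(NF_i/10), G_i = 10^(G_i,dB/10)
  Stage 1: F_1 = 10^(0.771/10) = 1.194, G_1 = 10^(−0.771/10) = 0.8373
  Stage 2: F_2 = 10^(0.738/10) = 1.185, G_2 = 10^(15.7/10) = 37.15
  Stage 3: F_3 = 10^(2.29/10) = 1.694, G_3 = 10^(−2.29/10) = 0.5902
Friis cascade:
  F = 1.194 + (1.185 − 1)/0.8373 + (1.694 − 1)/31.11 = 1.438
NF = 10 log₁₀(1.438) = 1.58 dB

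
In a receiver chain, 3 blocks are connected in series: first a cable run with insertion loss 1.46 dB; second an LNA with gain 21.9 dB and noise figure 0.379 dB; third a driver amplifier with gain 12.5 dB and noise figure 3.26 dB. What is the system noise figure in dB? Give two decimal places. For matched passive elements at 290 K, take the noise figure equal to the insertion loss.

Convert to linear (a loss of L dB is a gain of −L dB): F_i = 10^(NF_i/10), G_i = 10^(G_i,dB/10)
  Stage 1: F_1 = 10^(1.46/10) = 1.400, G_1 = 10^(−1.46/10) = 0.7145
  Stage 2: F_2 = 10^(0.379/10) = 1.091, G_2 = 10^(21.9/10) = 154.9
  Stage 3: F_3 = 10^(3.26/10) = 2.118, G_3 = 10^(12.5/10) = 17.78
Friis cascade:
  F = 1.400 + (1.091 − 1)/0.7145 + (2.118 − 1)/110.7 = 1.537
NF = 10 log₁₀(1.537) = 1.87 dB

1.87 dB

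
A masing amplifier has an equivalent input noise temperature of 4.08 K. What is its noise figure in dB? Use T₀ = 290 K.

0.061 dB

F = 1 + T_e/T₀ = 1 + 4.08/290 = 1.01407
NF = 10 log₁₀(1.01407) = 0.061 dB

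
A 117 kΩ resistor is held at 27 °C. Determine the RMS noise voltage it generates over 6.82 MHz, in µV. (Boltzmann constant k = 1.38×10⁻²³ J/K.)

T = 27 °C + 273.15 = 300.15 K
V_n = √(4kTRB)
4kTRB = 4 × 1.38×10⁻²³ × 300.15 × 1.17×10⁵ × 6.82×10⁶ = 1.32×10⁻⁸ V²
V_n = √(1.32×10⁻⁸) = 1.15×10⁻⁴ V = 115 µV

115 µV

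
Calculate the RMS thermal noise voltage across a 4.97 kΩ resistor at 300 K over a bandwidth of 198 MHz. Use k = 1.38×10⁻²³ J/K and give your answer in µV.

128 µV

V_n = √(4kTRB)
4kTRB = 4 × 1.38×10⁻²³ × 300 × 4.97×10³ × 1.98×10⁸ = 1.63×10⁻⁸ V²
V_n = √(1.63×10⁻⁸) = 1.28×10⁻⁴ V = 128 µV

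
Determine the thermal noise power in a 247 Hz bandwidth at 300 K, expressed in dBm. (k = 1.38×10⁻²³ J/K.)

P_n = kTB = 1.38×10⁻²³ × 300 × 2.47×10² = 1.02×10⁻¹⁸ W
In dBm: 10 log₁₀(1.02×10⁻¹⁸ / 10⁻³) = −149.9 dBm

−149.9 dBm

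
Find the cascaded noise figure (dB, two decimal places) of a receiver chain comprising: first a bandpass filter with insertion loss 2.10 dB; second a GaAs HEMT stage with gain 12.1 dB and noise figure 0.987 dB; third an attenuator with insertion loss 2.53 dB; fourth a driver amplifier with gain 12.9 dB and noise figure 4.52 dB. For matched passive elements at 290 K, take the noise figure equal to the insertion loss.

Convert to linear (a loss of L dB is a gain of −L dB): F_i = 10^(NF_i/10), G_i = 10^(G_i,dB/10)
  Stage 1: F_1 = 10^(2.10/10) = 1.622, G_1 = 10^(−2.10/10) = 0.6166
  Stage 2: F_2 = 10^(0.987/10) = 1.255, G_2 = 10^(12.1/10) = 16.22
  Stage 3: F_3 = 10^(2.53/10) = 1.791, G_3 = 10^(−2.53/10) = 0.5585
  Stage 4: F_4 = 10^(4.52/10) = 2.831, G_4 = 10^(12.9/10) = 19.50
Friis cascade:
  F = 1.622 + (1.255 − 1)/0.6166 + (1.791 − 1)/10.00 + (2.831 − 1)/5.585 = 2.443
NF = 10 log₁₀(2.443) = 3.88 dB

3.88 dB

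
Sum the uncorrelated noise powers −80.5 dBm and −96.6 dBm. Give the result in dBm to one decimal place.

−80.4 dBm

Convert to linear, add, convert back:
P₁ = 8.91×10⁻¹² W, P₂ = 2.19×10⁻¹³ W
P_tot = 9.13×10⁻¹² W → 10 log₁₀(P_tot / 10⁻³) = −80.4 dBm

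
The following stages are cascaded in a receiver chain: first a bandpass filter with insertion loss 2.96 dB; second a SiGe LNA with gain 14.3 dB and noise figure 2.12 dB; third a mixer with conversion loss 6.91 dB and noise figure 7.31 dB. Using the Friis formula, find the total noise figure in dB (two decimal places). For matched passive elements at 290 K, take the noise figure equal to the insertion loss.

5.49 dB

Convert to linear (a loss of L dB is a gain of −L dB): F_i = 10^(NF_i/10), G_i = 10^(G_i,dB/10)
  Stage 1: F_1 = 10^(2.96/10) = 1.977, G_1 = 10^(−2.96/10) = 0.5058
  Stage 2: F_2 = 10^(2.12/10) = 1.629, G_2 = 10^(14.3/10) = 26.92
  Stage 3: F_3 = 10^(7.31/10) = 5.383, G_3 = 10^(−6.91/10) = 0.2037
Friis cascade:
  F = 1.977 + (1.629 − 1)/0.5058 + (5.383 − 1)/13.61 = 3.543
NF = 10 log₁₀(3.543) = 5.49 dB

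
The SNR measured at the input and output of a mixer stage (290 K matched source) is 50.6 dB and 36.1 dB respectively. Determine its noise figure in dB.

NF (dB) = SNR_in(dB) − SNR_out(dB) when the source is at T₀
NF = 50.6 − 36.1 = 14.5 dB

14.5 dB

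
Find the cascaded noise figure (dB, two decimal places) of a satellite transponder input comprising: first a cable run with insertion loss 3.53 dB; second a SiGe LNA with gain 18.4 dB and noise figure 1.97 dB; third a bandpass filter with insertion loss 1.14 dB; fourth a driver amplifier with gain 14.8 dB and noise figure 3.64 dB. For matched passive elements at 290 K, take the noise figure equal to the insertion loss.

5.58 dB

Convert to linear (a loss of L dB is a gain of −L dB): F_i = 10^(NF_i/10), G_i = 10^(G_i,dB/10)
  Stage 1: F_1 = 10^(3.53/10) = 2.254, G_1 = 10^(−3.53/10) = 0.4436
  Stage 2: F_2 = 10^(1.97/10) = 1.574, G_2 = 10^(18.4/10) = 69.18
  Stage 3: F_3 = 10^(1.14/10) = 1.300, G_3 = 10^(−1.14/10) = 0.7691
  Stage 4: F_4 = 10^(3.64/10) = 2.312, G_4 = 10^(14.8/10) = 30.20
Friis cascade:
  F = 2.254 + (1.574 − 1)/0.4436 + (1.300 − 1)/30.69 + (2.312 − 1)/23.60 = 3.613
NF = 10 log₁₀(3.613) = 5.58 dB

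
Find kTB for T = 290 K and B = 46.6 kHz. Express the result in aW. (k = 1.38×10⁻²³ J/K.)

186 aW

P_n = kTB = 1.38×10⁻²³ × 290 × 4.66×10⁴ = 1.86×10⁻¹⁶ W = 186 aW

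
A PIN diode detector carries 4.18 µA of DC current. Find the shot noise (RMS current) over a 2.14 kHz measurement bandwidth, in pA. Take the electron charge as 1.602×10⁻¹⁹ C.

53.5 pA

I_n = √(2qI·B)
2qI·B = 2 × 1.602×10⁻¹⁹ × 4.18×10⁻⁶ × 2.14×10³ = 2.87×10⁻²¹ A²
I_n = √(2.87×10⁻²¹) = 5.35×10⁻¹¹ A = 53.5 pA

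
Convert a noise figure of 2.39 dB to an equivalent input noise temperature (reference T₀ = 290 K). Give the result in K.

F = 10^(2.39/10) = 1.7338
T_e = (F − 1)·T₀ = (1.7338 − 1) × 290 = 213 K

213 K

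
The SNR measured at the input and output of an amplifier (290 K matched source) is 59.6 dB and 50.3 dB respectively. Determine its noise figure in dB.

9.3 dB

NF (dB) = SNR_in(dB) − SNR_out(dB) when the source is at T₀
NF = 59.6 − 50.3 = 9.3 dB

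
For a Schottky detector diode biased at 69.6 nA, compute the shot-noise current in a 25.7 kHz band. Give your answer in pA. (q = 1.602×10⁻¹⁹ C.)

I_n = √(2qI·B)
2qI·B = 2 × 1.602×10⁻¹⁹ × 6.96×10⁻⁸ × 2.57×10⁴ = 5.73×10⁻²² A²
I_n = √(5.73×10⁻²²) = 2.39×10⁻¹¹ A = 23.9 pA

23.9 pA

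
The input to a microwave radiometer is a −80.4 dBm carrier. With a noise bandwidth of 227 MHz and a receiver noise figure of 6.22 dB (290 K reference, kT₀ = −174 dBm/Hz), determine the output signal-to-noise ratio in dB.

Noise floor: N = −174 + 10 log₁₀(B) + NF
10 log₁₀(2.27×10⁸) = 83.56 dB
N = −174 + 83.56 + 6.22 = −84.22 dBm
SNR = P_sig − N = −80.4 − (−84.22) = 3.82 dB → 3.8 dB

3.8 dB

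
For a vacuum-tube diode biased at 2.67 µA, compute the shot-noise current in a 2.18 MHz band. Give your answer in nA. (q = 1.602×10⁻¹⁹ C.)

I_n = √(2qI·B)
2qI·B = 2 × 1.602×10⁻¹⁹ × 2.67×10⁻⁶ × 2.18×10⁶ = 1.86×10⁻¹⁸ A²
I_n = √(1.86×10⁻¹⁸) = 1.37×10⁻⁹ A = 1.37 nA

1.37 nA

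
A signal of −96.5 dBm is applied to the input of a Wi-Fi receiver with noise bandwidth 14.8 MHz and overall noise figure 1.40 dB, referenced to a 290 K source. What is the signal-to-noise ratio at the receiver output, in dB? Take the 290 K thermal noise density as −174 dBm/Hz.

4.4 dB

Noise floor: N = −174 + 10 log₁₀(B) + NF
10 log₁₀(1.48×10⁷) = 71.7 dB
N = −174 + 71.7 + 1.40 = −100.90 dBm
SNR = P_sig − N = −96.5 − (−100.90) = 4.40 dB → 4.4 dB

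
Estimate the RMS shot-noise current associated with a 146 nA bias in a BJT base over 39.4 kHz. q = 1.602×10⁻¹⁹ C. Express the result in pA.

I_n = √(2qI·B)
2qI·B = 2 × 1.602×10⁻¹⁹ × 1.46×10⁻⁷ × 3.94×10⁴ = 1.84×10⁻²¹ A²
I_n = √(1.84×10⁻²¹) = 4.29×10⁻¹¹ A = 42.9 pA

42.9 pA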